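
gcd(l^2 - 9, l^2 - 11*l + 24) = l - 3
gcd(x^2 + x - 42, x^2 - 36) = x - 6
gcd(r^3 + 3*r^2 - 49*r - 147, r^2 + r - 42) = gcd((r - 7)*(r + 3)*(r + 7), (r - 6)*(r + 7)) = r + 7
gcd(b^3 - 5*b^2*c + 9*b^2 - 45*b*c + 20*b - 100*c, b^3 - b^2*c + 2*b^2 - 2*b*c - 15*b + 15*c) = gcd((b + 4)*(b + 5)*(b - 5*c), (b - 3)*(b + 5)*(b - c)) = b + 5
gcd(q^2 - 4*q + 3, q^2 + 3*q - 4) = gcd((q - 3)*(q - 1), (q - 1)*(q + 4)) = q - 1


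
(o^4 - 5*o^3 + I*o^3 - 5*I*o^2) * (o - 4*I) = o^5 - 5*o^4 - 3*I*o^4 + 4*o^3 + 15*I*o^3 - 20*o^2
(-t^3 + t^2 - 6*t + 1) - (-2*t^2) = -t^3 + 3*t^2 - 6*t + 1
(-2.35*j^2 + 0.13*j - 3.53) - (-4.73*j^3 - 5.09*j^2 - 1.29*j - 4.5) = 4.73*j^3 + 2.74*j^2 + 1.42*j + 0.97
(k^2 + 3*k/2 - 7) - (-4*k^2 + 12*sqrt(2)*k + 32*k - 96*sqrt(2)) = 5*k^2 - 61*k/2 - 12*sqrt(2)*k - 7 + 96*sqrt(2)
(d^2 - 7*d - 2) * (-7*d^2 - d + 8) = -7*d^4 + 48*d^3 + 29*d^2 - 54*d - 16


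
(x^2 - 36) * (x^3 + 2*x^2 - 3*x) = x^5 + 2*x^4 - 39*x^3 - 72*x^2 + 108*x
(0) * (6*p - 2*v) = 0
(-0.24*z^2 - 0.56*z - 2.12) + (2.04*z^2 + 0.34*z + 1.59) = 1.8*z^2 - 0.22*z - 0.53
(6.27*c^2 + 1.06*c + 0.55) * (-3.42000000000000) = -21.4434*c^2 - 3.6252*c - 1.881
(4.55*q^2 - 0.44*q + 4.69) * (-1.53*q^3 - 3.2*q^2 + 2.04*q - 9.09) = -6.9615*q^5 - 13.8868*q^4 + 3.5143*q^3 - 57.2651*q^2 + 13.5672*q - 42.6321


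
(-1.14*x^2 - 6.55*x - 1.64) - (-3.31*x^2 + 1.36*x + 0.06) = 2.17*x^2 - 7.91*x - 1.7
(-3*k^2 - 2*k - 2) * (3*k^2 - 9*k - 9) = -9*k^4 + 21*k^3 + 39*k^2 + 36*k + 18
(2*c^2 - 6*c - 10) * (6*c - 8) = 12*c^3 - 52*c^2 - 12*c + 80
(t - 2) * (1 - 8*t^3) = -8*t^4 + 16*t^3 + t - 2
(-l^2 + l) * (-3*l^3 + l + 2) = 3*l^5 - 3*l^4 - l^3 - l^2 + 2*l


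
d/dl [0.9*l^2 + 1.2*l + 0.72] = 1.8*l + 1.2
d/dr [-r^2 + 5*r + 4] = 5 - 2*r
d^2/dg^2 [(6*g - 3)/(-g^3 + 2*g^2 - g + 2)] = 6*(-(2*g - 1)*(3*g^2 - 4*g + 1)^2 + (6*g^2 - 8*g + (2*g - 1)*(3*g - 2) + 2)*(g^3 - 2*g^2 + g - 2))/(g^3 - 2*g^2 + g - 2)^3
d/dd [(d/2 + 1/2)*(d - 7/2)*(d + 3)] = 3*d^2/2 + d/2 - 11/2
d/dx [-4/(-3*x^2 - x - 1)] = 4*(-6*x - 1)/(3*x^2 + x + 1)^2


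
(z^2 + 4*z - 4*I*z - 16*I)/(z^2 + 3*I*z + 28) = (z + 4)/(z + 7*I)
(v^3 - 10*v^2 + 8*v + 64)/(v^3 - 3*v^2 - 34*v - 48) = (v - 4)/(v + 3)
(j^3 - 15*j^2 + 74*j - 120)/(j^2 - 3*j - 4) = (j^2 - 11*j + 30)/(j + 1)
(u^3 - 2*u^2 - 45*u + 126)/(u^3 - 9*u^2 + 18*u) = (u + 7)/u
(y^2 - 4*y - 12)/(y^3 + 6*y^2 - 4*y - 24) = (y - 6)/(y^2 + 4*y - 12)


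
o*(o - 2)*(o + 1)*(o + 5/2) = o^4 + 3*o^3/2 - 9*o^2/2 - 5*o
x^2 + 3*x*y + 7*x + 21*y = (x + 7)*(x + 3*y)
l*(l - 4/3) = l^2 - 4*l/3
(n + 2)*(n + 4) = n^2 + 6*n + 8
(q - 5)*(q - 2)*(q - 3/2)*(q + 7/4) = q^4 - 27*q^3/4 + 45*q^2/8 + 167*q/8 - 105/4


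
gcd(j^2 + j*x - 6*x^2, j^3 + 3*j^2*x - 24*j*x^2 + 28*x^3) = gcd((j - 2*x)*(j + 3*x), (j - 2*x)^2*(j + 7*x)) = -j + 2*x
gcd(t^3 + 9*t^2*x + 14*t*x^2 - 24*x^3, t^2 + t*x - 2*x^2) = -t + x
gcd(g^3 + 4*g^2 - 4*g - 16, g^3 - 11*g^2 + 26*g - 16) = g - 2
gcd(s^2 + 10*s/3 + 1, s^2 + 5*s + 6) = s + 3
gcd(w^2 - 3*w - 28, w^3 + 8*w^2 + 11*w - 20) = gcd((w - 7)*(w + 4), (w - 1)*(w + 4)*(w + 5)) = w + 4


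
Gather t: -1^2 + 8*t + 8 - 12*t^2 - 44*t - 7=-12*t^2 - 36*t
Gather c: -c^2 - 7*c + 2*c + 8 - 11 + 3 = -c^2 - 5*c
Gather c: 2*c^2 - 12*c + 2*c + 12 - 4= 2*c^2 - 10*c + 8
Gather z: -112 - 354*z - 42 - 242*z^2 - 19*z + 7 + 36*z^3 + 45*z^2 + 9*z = 36*z^3 - 197*z^2 - 364*z - 147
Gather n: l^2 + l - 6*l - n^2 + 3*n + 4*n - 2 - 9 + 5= l^2 - 5*l - n^2 + 7*n - 6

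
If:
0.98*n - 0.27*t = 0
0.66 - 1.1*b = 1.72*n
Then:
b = 0.6 - 0.430797773654917*t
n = 0.275510204081633*t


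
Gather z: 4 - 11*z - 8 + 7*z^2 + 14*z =7*z^2 + 3*z - 4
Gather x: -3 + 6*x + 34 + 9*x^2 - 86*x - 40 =9*x^2 - 80*x - 9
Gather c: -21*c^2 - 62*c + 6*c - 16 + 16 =-21*c^2 - 56*c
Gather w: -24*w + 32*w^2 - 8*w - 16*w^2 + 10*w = 16*w^2 - 22*w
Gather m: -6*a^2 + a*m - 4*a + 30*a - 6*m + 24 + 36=-6*a^2 + 26*a + m*(a - 6) + 60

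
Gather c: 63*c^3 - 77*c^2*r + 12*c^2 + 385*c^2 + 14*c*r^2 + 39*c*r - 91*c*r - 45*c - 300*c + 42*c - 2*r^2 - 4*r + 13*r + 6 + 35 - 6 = 63*c^3 + c^2*(397 - 77*r) + c*(14*r^2 - 52*r - 303) - 2*r^2 + 9*r + 35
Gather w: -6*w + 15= 15 - 6*w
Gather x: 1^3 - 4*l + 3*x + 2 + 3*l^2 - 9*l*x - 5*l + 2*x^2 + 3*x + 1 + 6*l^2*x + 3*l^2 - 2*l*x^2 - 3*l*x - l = 6*l^2 - 10*l + x^2*(2 - 2*l) + x*(6*l^2 - 12*l + 6) + 4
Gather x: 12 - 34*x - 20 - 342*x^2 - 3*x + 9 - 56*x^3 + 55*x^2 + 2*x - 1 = -56*x^3 - 287*x^2 - 35*x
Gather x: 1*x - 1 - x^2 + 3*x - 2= -x^2 + 4*x - 3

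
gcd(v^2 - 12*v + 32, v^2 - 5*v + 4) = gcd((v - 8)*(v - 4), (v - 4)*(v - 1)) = v - 4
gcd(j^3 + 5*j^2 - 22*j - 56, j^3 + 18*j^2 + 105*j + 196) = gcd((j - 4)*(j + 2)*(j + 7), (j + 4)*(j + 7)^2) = j + 7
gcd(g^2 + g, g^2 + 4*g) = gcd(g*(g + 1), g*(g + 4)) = g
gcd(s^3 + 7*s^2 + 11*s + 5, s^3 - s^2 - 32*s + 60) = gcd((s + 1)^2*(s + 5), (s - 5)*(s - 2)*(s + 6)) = 1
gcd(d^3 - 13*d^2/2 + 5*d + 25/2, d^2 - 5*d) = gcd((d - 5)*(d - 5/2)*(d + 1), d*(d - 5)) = d - 5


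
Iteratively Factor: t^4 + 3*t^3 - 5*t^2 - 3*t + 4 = (t - 1)*(t^3 + 4*t^2 - t - 4) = (t - 1)*(t + 1)*(t^2 + 3*t - 4) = (t - 1)*(t + 1)*(t + 4)*(t - 1)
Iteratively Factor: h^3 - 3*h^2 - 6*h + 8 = (h - 4)*(h^2 + h - 2) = (h - 4)*(h + 2)*(h - 1)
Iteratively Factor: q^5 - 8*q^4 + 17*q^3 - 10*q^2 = (q - 1)*(q^4 - 7*q^3 + 10*q^2) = q*(q - 1)*(q^3 - 7*q^2 + 10*q) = q^2*(q - 1)*(q^2 - 7*q + 10) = q^2*(q - 5)*(q - 1)*(q - 2)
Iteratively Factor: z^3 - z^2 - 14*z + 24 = (z - 2)*(z^2 + z - 12) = (z - 3)*(z - 2)*(z + 4)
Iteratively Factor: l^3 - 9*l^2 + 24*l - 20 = (l - 5)*(l^2 - 4*l + 4) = (l - 5)*(l - 2)*(l - 2)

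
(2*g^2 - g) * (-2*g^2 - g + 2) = -4*g^4 + 5*g^2 - 2*g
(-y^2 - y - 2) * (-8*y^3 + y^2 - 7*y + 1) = 8*y^5 + 7*y^4 + 22*y^3 + 4*y^2 + 13*y - 2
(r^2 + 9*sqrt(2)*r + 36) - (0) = r^2 + 9*sqrt(2)*r + 36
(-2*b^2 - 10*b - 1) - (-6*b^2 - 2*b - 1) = 4*b^2 - 8*b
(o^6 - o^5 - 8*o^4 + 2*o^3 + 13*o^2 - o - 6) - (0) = o^6 - o^5 - 8*o^4 + 2*o^3 + 13*o^2 - o - 6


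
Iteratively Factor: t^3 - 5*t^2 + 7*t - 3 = (t - 3)*(t^2 - 2*t + 1) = (t - 3)*(t - 1)*(t - 1)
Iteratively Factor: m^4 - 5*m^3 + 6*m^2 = (m - 2)*(m^3 - 3*m^2) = m*(m - 2)*(m^2 - 3*m) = m^2*(m - 2)*(m - 3)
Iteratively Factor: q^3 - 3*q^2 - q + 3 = (q - 3)*(q^2 - 1) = (q - 3)*(q - 1)*(q + 1)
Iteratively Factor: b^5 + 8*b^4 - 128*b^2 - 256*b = (b)*(b^4 + 8*b^3 - 128*b - 256) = b*(b - 4)*(b^3 + 12*b^2 + 48*b + 64) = b*(b - 4)*(b + 4)*(b^2 + 8*b + 16) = b*(b - 4)*(b + 4)^2*(b + 4)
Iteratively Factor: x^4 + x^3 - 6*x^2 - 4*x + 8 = (x - 2)*(x^3 + 3*x^2 - 4) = (x - 2)*(x - 1)*(x^2 + 4*x + 4) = (x - 2)*(x - 1)*(x + 2)*(x + 2)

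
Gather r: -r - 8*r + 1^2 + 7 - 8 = -9*r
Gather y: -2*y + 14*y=12*y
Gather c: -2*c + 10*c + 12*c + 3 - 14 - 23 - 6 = 20*c - 40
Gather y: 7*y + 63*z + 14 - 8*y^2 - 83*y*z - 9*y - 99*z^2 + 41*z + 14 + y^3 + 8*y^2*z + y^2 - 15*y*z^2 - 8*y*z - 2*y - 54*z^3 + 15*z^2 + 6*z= y^3 + y^2*(8*z - 7) + y*(-15*z^2 - 91*z - 4) - 54*z^3 - 84*z^2 + 110*z + 28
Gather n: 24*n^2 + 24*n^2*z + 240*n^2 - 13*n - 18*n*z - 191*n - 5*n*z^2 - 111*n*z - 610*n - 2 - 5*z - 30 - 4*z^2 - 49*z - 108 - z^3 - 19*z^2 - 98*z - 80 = n^2*(24*z + 264) + n*(-5*z^2 - 129*z - 814) - z^3 - 23*z^2 - 152*z - 220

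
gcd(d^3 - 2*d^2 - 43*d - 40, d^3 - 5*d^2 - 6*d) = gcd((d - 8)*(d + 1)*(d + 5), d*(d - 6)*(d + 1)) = d + 1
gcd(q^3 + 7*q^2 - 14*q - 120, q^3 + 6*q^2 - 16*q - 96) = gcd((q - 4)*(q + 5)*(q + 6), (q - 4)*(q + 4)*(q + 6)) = q^2 + 2*q - 24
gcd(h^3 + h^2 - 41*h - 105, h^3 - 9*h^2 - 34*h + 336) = h - 7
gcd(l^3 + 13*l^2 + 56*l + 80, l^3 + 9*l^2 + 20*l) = l^2 + 9*l + 20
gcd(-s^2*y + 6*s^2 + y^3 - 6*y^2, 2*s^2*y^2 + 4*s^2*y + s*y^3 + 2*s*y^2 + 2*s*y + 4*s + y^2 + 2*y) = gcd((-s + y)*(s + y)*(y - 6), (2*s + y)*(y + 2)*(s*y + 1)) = 1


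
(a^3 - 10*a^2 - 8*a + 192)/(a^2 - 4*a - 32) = a - 6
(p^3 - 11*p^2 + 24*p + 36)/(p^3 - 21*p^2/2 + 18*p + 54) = 2*(p + 1)/(2*p + 3)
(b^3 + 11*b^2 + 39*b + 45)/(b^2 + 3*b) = b + 8 + 15/b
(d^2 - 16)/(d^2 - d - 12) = (d + 4)/(d + 3)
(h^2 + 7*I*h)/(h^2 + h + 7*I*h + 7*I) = h/(h + 1)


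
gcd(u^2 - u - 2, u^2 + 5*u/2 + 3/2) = u + 1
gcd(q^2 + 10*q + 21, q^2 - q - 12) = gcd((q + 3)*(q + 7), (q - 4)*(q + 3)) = q + 3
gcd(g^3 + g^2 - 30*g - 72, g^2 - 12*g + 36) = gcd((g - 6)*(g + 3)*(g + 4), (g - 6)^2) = g - 6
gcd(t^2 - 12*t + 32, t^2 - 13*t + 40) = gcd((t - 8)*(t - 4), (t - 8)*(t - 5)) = t - 8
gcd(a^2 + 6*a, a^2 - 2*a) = a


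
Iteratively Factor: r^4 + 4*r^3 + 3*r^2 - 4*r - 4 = (r - 1)*(r^3 + 5*r^2 + 8*r + 4) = (r - 1)*(r + 2)*(r^2 + 3*r + 2) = (r - 1)*(r + 2)^2*(r + 1)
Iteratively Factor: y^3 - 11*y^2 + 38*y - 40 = (y - 2)*(y^2 - 9*y + 20) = (y - 4)*(y - 2)*(y - 5)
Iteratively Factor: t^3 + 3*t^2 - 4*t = (t + 4)*(t^2 - t) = (t - 1)*(t + 4)*(t)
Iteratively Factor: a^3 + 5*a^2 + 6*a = (a + 2)*(a^2 + 3*a) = (a + 2)*(a + 3)*(a)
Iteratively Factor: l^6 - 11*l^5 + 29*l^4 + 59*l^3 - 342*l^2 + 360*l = (l)*(l^5 - 11*l^4 + 29*l^3 + 59*l^2 - 342*l + 360) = l*(l - 5)*(l^4 - 6*l^3 - l^2 + 54*l - 72) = l*(l - 5)*(l - 2)*(l^3 - 4*l^2 - 9*l + 36) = l*(l - 5)*(l - 3)*(l - 2)*(l^2 - l - 12) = l*(l - 5)*(l - 4)*(l - 3)*(l - 2)*(l + 3)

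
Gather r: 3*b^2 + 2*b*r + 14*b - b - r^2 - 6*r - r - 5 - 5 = 3*b^2 + 13*b - r^2 + r*(2*b - 7) - 10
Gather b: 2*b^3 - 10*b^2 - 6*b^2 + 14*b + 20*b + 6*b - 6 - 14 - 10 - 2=2*b^3 - 16*b^2 + 40*b - 32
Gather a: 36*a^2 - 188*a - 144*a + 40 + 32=36*a^2 - 332*a + 72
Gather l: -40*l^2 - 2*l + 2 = -40*l^2 - 2*l + 2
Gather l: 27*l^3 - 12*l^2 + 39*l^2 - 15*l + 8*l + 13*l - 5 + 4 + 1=27*l^3 + 27*l^2 + 6*l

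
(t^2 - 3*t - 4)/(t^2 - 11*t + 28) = (t + 1)/(t - 7)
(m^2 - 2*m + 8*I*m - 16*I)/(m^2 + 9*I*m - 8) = (m - 2)/(m + I)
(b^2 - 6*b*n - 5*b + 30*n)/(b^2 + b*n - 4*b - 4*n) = (b^2 - 6*b*n - 5*b + 30*n)/(b^2 + b*n - 4*b - 4*n)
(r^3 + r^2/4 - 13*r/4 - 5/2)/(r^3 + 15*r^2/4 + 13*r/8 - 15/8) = 2*(r^2 - r - 2)/(2*r^2 + 5*r - 3)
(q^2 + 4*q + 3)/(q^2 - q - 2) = (q + 3)/(q - 2)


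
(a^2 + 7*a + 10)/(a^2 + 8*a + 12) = (a + 5)/(a + 6)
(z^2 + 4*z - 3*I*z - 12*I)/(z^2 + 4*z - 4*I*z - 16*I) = (z - 3*I)/(z - 4*I)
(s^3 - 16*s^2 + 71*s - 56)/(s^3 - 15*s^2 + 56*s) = (s - 1)/s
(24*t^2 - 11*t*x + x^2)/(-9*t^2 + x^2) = (-8*t + x)/(3*t + x)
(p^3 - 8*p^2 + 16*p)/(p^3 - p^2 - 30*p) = (-p^2 + 8*p - 16)/(-p^2 + p + 30)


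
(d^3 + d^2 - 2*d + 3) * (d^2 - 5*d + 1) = d^5 - 4*d^4 - 6*d^3 + 14*d^2 - 17*d + 3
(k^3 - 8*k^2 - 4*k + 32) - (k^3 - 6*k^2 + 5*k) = -2*k^2 - 9*k + 32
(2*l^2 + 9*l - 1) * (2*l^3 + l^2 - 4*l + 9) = 4*l^5 + 20*l^4 - l^3 - 19*l^2 + 85*l - 9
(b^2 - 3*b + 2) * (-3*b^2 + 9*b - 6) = -3*b^4 + 18*b^3 - 39*b^2 + 36*b - 12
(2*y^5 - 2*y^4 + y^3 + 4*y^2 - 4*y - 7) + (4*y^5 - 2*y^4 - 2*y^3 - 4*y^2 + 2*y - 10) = 6*y^5 - 4*y^4 - y^3 - 2*y - 17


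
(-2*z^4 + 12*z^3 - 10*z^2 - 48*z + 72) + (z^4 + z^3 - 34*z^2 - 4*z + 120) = -z^4 + 13*z^3 - 44*z^2 - 52*z + 192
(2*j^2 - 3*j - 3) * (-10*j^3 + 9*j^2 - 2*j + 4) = -20*j^5 + 48*j^4 - j^3 - 13*j^2 - 6*j - 12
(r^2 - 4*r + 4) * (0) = 0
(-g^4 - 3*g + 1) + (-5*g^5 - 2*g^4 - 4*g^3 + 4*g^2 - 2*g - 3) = -5*g^5 - 3*g^4 - 4*g^3 + 4*g^2 - 5*g - 2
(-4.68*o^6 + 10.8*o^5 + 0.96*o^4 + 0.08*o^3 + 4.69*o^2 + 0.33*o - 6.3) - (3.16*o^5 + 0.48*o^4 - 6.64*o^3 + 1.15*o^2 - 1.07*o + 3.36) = -4.68*o^6 + 7.64*o^5 + 0.48*o^4 + 6.72*o^3 + 3.54*o^2 + 1.4*o - 9.66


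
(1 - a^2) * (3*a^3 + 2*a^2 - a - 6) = -3*a^5 - 2*a^4 + 4*a^3 + 8*a^2 - a - 6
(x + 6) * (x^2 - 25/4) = x^3 + 6*x^2 - 25*x/4 - 75/2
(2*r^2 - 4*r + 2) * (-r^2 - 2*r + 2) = -2*r^4 + 10*r^2 - 12*r + 4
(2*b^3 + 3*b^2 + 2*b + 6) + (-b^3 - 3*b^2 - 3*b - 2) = b^3 - b + 4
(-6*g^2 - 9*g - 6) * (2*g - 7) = -12*g^3 + 24*g^2 + 51*g + 42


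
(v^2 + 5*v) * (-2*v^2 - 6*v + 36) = -2*v^4 - 16*v^3 + 6*v^2 + 180*v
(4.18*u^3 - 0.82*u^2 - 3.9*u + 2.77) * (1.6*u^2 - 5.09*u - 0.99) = 6.688*u^5 - 22.5882*u^4 - 6.2044*u^3 + 25.0948*u^2 - 10.2383*u - 2.7423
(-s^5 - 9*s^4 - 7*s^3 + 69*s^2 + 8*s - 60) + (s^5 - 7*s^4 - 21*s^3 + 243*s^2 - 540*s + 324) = -16*s^4 - 28*s^3 + 312*s^2 - 532*s + 264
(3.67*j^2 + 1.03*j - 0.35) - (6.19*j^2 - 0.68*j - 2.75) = -2.52*j^2 + 1.71*j + 2.4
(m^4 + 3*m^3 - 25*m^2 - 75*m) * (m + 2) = m^5 + 5*m^4 - 19*m^3 - 125*m^2 - 150*m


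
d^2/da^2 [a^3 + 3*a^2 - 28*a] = 6*a + 6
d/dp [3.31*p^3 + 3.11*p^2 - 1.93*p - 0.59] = 9.93*p^2 + 6.22*p - 1.93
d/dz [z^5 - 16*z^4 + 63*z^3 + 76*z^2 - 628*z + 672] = 5*z^4 - 64*z^3 + 189*z^2 + 152*z - 628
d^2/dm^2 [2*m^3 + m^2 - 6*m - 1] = 12*m + 2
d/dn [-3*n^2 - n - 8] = -6*n - 1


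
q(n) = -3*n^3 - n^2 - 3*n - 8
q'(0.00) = -3.00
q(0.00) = -8.00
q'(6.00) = -339.00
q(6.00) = -710.00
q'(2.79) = -78.64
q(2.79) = -89.31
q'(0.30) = -4.41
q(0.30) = -9.07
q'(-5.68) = -282.00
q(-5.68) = 526.53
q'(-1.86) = -30.42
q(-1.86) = 13.42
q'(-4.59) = -183.43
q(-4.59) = 274.81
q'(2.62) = -70.02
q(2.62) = -76.68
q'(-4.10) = -146.09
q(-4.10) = 194.25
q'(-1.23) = -14.16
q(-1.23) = -0.24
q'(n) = -9*n^2 - 2*n - 3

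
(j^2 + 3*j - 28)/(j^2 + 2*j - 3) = (j^2 + 3*j - 28)/(j^2 + 2*j - 3)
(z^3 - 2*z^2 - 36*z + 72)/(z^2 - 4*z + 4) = (z^2 - 36)/(z - 2)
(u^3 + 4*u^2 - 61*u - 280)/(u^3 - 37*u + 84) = (u^2 - 3*u - 40)/(u^2 - 7*u + 12)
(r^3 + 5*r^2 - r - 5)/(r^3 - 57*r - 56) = (r^2 + 4*r - 5)/(r^2 - r - 56)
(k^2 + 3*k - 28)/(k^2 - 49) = (k - 4)/(k - 7)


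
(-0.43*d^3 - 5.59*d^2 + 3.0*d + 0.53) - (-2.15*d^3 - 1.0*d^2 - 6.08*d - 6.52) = 1.72*d^3 - 4.59*d^2 + 9.08*d + 7.05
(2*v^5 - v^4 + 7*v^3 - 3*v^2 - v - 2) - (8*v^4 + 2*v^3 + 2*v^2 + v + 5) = 2*v^5 - 9*v^4 + 5*v^3 - 5*v^2 - 2*v - 7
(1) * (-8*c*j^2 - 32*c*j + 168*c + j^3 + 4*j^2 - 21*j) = -8*c*j^2 - 32*c*j + 168*c + j^3 + 4*j^2 - 21*j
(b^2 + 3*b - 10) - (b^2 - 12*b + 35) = 15*b - 45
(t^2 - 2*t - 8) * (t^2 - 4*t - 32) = t^4 - 6*t^3 - 32*t^2 + 96*t + 256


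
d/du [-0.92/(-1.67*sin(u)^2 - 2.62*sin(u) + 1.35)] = -(3.0728*sin(u) + 2.4104)*cos(u)/(1.67*sin(u)^2 + 2.62*sin(u) - 1.35)^2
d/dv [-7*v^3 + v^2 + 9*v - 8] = -21*v^2 + 2*v + 9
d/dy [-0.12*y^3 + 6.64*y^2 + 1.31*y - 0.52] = -0.36*y^2 + 13.28*y + 1.31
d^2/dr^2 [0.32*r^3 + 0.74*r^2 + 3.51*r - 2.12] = 1.92*r + 1.48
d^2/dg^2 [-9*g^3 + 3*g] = -54*g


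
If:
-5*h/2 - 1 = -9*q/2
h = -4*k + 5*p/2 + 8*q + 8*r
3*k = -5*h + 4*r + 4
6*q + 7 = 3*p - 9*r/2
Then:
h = -231*r/464 - 61/232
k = 3011*r/1392 + 411/232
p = 659*r/696 + 865/348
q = 53/696 - 385*r/1392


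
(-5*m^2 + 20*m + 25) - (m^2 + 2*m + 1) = -6*m^2 + 18*m + 24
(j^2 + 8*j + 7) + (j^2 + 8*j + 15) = 2*j^2 + 16*j + 22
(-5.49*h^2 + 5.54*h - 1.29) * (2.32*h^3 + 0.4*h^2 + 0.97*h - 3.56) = -12.7368*h^5 + 10.6568*h^4 - 6.1021*h^3 + 24.4022*h^2 - 20.9737*h + 4.5924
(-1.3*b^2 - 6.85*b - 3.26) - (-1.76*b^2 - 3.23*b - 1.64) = 0.46*b^2 - 3.62*b - 1.62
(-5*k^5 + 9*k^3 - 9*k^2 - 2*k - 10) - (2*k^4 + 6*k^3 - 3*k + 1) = -5*k^5 - 2*k^4 + 3*k^3 - 9*k^2 + k - 11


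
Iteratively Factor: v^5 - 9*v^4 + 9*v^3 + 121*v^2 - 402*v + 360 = (v - 3)*(v^4 - 6*v^3 - 9*v^2 + 94*v - 120) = (v - 3)*(v - 2)*(v^3 - 4*v^2 - 17*v + 60) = (v - 5)*(v - 3)*(v - 2)*(v^2 + v - 12) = (v - 5)*(v - 3)^2*(v - 2)*(v + 4)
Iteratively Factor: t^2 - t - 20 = (t + 4)*(t - 5)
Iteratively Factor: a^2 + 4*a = (a)*(a + 4)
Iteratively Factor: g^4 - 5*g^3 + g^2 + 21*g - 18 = (g - 3)*(g^3 - 2*g^2 - 5*g + 6) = (g - 3)^2*(g^2 + g - 2) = (g - 3)^2*(g - 1)*(g + 2)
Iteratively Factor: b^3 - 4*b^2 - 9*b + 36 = (b - 3)*(b^2 - b - 12) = (b - 3)*(b + 3)*(b - 4)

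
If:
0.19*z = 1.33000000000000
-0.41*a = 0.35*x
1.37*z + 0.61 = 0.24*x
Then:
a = -36.28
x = 42.50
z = 7.00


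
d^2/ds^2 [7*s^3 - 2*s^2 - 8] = 42*s - 4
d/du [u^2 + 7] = 2*u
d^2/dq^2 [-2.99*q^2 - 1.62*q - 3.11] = -5.98000000000000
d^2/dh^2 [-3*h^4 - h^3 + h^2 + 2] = -36*h^2 - 6*h + 2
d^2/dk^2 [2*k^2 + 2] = 4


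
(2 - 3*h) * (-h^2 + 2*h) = 3*h^3 - 8*h^2 + 4*h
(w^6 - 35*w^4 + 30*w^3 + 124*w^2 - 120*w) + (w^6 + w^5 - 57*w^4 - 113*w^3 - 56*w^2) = 2*w^6 + w^5 - 92*w^4 - 83*w^3 + 68*w^2 - 120*w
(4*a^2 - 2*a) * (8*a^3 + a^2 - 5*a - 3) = 32*a^5 - 12*a^4 - 22*a^3 - 2*a^2 + 6*a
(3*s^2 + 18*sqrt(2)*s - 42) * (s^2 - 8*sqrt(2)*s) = 3*s^4 - 6*sqrt(2)*s^3 - 330*s^2 + 336*sqrt(2)*s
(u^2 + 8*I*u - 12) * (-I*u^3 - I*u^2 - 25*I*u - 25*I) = -I*u^5 + 8*u^4 - I*u^4 + 8*u^3 - 13*I*u^3 + 200*u^2 - 13*I*u^2 + 200*u + 300*I*u + 300*I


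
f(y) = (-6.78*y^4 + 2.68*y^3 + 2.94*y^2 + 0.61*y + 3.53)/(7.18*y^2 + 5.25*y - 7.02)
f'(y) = (-14.36*y - 5.25)*(-6.78*y^4 + 2.68*y^3 + 2.94*y^2 + 0.61*y + 3.53)/(7.18*y^2 + 5.25*y - 7.02)^2 + (-27.12*y^3 + 8.04*y^2 + 5.88*y + 0.61)/(7.18*y^2 + 5.25*y - 7.02)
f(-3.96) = -21.07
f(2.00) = -2.19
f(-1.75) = -11.50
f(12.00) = -124.35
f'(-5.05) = 10.46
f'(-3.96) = 8.26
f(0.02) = -0.51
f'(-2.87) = 5.62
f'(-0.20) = -0.13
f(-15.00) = -229.86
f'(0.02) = -0.52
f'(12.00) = -21.61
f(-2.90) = -13.59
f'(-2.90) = 5.71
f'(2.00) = -3.04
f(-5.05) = -31.28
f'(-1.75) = -11.82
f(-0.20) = -0.45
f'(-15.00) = 29.38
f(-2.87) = -13.42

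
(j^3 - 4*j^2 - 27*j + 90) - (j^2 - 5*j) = j^3 - 5*j^2 - 22*j + 90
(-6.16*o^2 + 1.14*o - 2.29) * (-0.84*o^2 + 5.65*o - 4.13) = 5.1744*o^4 - 35.7616*o^3 + 33.8054*o^2 - 17.6467*o + 9.4577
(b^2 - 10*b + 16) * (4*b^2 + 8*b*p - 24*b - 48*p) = 4*b^4 + 8*b^3*p - 64*b^3 - 128*b^2*p + 304*b^2 + 608*b*p - 384*b - 768*p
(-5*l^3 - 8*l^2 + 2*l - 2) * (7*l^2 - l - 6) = -35*l^5 - 51*l^4 + 52*l^3 + 32*l^2 - 10*l + 12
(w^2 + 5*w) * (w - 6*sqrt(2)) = w^3 - 6*sqrt(2)*w^2 + 5*w^2 - 30*sqrt(2)*w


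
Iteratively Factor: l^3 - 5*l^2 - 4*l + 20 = (l - 5)*(l^2 - 4) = (l - 5)*(l + 2)*(l - 2)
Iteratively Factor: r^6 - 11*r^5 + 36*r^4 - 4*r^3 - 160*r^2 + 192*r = (r - 4)*(r^5 - 7*r^4 + 8*r^3 + 28*r^2 - 48*r) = (r - 4)*(r - 3)*(r^4 - 4*r^3 - 4*r^2 + 16*r) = r*(r - 4)*(r - 3)*(r^3 - 4*r^2 - 4*r + 16) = r*(r - 4)*(r - 3)*(r - 2)*(r^2 - 2*r - 8) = r*(r - 4)^2*(r - 3)*(r - 2)*(r + 2)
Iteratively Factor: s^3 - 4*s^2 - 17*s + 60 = (s + 4)*(s^2 - 8*s + 15) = (s - 5)*(s + 4)*(s - 3)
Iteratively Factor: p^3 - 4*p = (p + 2)*(p^2 - 2*p) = p*(p + 2)*(p - 2)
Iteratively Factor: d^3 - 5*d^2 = (d)*(d^2 - 5*d) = d*(d - 5)*(d)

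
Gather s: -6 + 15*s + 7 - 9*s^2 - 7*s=-9*s^2 + 8*s + 1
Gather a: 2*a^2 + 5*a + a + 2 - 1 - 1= 2*a^2 + 6*a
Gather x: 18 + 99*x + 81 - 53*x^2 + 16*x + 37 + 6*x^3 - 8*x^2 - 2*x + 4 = 6*x^3 - 61*x^2 + 113*x + 140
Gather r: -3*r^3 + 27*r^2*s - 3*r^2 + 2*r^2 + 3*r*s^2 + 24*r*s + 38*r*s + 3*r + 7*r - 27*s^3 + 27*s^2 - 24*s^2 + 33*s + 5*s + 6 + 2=-3*r^3 + r^2*(27*s - 1) + r*(3*s^2 + 62*s + 10) - 27*s^3 + 3*s^2 + 38*s + 8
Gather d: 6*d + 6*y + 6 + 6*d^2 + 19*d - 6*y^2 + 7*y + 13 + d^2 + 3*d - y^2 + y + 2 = 7*d^2 + 28*d - 7*y^2 + 14*y + 21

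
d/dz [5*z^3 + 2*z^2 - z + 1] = 15*z^2 + 4*z - 1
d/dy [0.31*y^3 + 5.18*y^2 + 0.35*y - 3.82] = 0.93*y^2 + 10.36*y + 0.35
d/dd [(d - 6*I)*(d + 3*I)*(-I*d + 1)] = -3*I*d^2 - 4*d - 21*I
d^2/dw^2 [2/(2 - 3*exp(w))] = (-18*exp(w) - 12)*exp(w)/(3*exp(w) - 2)^3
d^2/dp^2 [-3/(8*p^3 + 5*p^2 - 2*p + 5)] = 6*((24*p + 5)*(8*p^3 + 5*p^2 - 2*p + 5) - 4*(12*p^2 + 5*p - 1)^2)/(8*p^3 + 5*p^2 - 2*p + 5)^3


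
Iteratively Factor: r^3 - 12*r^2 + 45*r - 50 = (r - 5)*(r^2 - 7*r + 10) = (r - 5)^2*(r - 2)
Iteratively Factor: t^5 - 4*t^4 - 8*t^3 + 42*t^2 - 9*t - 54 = (t - 2)*(t^4 - 2*t^3 - 12*t^2 + 18*t + 27) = (t - 2)*(t + 3)*(t^3 - 5*t^2 + 3*t + 9) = (t - 3)*(t - 2)*(t + 3)*(t^2 - 2*t - 3) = (t - 3)^2*(t - 2)*(t + 3)*(t + 1)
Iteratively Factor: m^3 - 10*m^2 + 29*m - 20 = (m - 4)*(m^2 - 6*m + 5) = (m - 5)*(m - 4)*(m - 1)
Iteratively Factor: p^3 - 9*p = (p)*(p^2 - 9) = p*(p + 3)*(p - 3)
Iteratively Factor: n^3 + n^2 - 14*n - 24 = (n - 4)*(n^2 + 5*n + 6) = (n - 4)*(n + 3)*(n + 2)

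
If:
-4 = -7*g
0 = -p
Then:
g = 4/7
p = 0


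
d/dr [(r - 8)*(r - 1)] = 2*r - 9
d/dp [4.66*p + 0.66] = 4.66000000000000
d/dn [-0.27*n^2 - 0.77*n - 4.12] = -0.54*n - 0.77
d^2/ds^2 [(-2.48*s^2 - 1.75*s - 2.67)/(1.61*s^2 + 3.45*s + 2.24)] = (7.105427357601e-15*s^4 + 18.47797*s^3 + 12.13779*s^2 - 51.11589*s - 42.14047)/(4.173281*s^6 + 26.828235*s^5 + 74.907987*s^4 + 115.716105*s^3 + 104.219808*s^2 + 51.93216*s + 11.239424)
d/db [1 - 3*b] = -3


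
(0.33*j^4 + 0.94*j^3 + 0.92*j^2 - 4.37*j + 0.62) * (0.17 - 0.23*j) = -0.0759*j^5 - 0.1601*j^4 - 0.0518*j^3 + 1.1615*j^2 - 0.8855*j + 0.1054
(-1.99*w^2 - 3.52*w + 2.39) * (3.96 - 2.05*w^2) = 4.0795*w^4 + 7.216*w^3 - 12.7799*w^2 - 13.9392*w + 9.4644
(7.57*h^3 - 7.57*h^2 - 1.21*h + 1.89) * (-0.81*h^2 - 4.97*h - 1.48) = -6.1317*h^5 - 31.4912*h^4 + 27.3994*h^3 + 15.6864*h^2 - 7.6025*h - 2.7972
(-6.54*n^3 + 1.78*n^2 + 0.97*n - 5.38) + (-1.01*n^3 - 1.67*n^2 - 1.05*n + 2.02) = -7.55*n^3 + 0.11*n^2 - 0.0800000000000001*n - 3.36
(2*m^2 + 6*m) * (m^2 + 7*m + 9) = 2*m^4 + 20*m^3 + 60*m^2 + 54*m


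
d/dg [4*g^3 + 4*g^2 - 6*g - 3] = 12*g^2 + 8*g - 6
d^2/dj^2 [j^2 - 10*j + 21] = 2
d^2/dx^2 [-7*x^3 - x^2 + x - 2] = -42*x - 2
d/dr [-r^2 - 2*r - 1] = -2*r - 2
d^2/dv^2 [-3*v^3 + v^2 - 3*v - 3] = 2 - 18*v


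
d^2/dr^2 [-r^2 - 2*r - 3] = -2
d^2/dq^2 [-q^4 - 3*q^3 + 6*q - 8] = 6*q*(-2*q - 3)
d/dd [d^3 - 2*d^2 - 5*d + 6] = 3*d^2 - 4*d - 5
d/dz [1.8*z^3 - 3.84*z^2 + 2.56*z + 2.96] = 5.4*z^2 - 7.68*z + 2.56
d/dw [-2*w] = -2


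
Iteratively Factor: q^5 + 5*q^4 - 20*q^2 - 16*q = (q + 1)*(q^4 + 4*q^3 - 4*q^2 - 16*q) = (q + 1)*(q + 2)*(q^3 + 2*q^2 - 8*q) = (q + 1)*(q + 2)*(q + 4)*(q^2 - 2*q) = q*(q + 1)*(q + 2)*(q + 4)*(q - 2)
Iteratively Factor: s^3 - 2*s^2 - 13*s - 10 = (s - 5)*(s^2 + 3*s + 2) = (s - 5)*(s + 2)*(s + 1)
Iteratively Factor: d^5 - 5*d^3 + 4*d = (d)*(d^4 - 5*d^2 + 4) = d*(d + 1)*(d^3 - d^2 - 4*d + 4) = d*(d - 1)*(d + 1)*(d^2 - 4) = d*(d - 2)*(d - 1)*(d + 1)*(d + 2)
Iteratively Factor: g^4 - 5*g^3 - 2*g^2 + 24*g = (g)*(g^3 - 5*g^2 - 2*g + 24) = g*(g + 2)*(g^2 - 7*g + 12) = g*(g - 4)*(g + 2)*(g - 3)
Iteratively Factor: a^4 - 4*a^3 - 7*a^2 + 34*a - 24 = (a + 3)*(a^3 - 7*a^2 + 14*a - 8) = (a - 1)*(a + 3)*(a^2 - 6*a + 8) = (a - 2)*(a - 1)*(a + 3)*(a - 4)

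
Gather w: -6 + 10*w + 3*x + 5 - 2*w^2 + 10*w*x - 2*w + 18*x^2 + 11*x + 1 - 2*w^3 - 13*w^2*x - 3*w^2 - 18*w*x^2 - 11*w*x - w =-2*w^3 + w^2*(-13*x - 5) + w*(-18*x^2 - x + 7) + 18*x^2 + 14*x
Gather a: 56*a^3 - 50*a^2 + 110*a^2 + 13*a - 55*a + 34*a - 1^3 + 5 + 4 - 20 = 56*a^3 + 60*a^2 - 8*a - 12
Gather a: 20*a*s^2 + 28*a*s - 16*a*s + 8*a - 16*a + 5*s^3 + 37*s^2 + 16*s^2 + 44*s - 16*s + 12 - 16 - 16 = a*(20*s^2 + 12*s - 8) + 5*s^3 + 53*s^2 + 28*s - 20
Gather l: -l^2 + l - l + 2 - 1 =1 - l^2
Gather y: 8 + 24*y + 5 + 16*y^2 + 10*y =16*y^2 + 34*y + 13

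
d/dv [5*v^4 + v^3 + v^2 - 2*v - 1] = 20*v^3 + 3*v^2 + 2*v - 2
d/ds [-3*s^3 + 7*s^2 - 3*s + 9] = -9*s^2 + 14*s - 3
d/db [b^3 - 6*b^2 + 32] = 3*b*(b - 4)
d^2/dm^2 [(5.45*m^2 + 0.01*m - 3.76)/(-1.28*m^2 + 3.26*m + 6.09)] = (1.4210854715202e-14*m^4 - 45.516288*m^3 - 217.940736*m^2 - 94.6060799999999*m - 265.323766)/(2.097152*m^6 - 16.023552*m^5 + 10.876416*m^4 + 117.828136*m^3 - 51.747948*m^2 - 362.721618*m - 225.866529)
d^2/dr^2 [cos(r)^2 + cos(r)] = -cos(r) - 2*cos(2*r)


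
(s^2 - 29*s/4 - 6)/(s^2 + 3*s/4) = (s - 8)/s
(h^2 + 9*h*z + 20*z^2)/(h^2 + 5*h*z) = (h + 4*z)/h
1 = 1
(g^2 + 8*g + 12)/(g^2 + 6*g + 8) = (g + 6)/(g + 4)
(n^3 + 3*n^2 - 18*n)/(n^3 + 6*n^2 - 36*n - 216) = n*(n - 3)/(n^2 - 36)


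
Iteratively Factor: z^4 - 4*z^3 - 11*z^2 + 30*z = (z - 5)*(z^3 + z^2 - 6*z) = z*(z - 5)*(z^2 + z - 6) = z*(z - 5)*(z + 3)*(z - 2)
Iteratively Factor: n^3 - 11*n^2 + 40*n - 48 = (n - 4)*(n^2 - 7*n + 12) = (n - 4)*(n - 3)*(n - 4)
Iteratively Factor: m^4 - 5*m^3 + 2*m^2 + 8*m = (m)*(m^3 - 5*m^2 + 2*m + 8) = m*(m - 4)*(m^2 - m - 2) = m*(m - 4)*(m + 1)*(m - 2)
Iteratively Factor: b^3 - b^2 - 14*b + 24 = (b + 4)*(b^2 - 5*b + 6) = (b - 2)*(b + 4)*(b - 3)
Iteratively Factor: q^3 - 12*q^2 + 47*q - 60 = (q - 4)*(q^2 - 8*q + 15) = (q - 5)*(q - 4)*(q - 3)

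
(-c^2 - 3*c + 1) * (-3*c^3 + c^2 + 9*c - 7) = 3*c^5 + 8*c^4 - 15*c^3 - 19*c^2 + 30*c - 7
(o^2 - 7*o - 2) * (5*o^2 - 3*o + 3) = 5*o^4 - 38*o^3 + 14*o^2 - 15*o - 6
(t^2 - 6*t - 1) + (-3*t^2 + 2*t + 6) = -2*t^2 - 4*t + 5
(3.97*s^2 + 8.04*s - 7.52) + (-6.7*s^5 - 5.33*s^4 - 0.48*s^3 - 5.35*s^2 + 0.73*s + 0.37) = -6.7*s^5 - 5.33*s^4 - 0.48*s^3 - 1.38*s^2 + 8.77*s - 7.15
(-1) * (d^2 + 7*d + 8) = -d^2 - 7*d - 8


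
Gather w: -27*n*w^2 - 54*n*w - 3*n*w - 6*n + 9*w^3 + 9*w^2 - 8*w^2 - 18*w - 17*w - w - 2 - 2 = -6*n + 9*w^3 + w^2*(1 - 27*n) + w*(-57*n - 36) - 4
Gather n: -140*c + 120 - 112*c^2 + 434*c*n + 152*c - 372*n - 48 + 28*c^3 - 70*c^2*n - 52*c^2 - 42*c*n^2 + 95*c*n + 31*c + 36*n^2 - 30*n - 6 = 28*c^3 - 164*c^2 + 43*c + n^2*(36 - 42*c) + n*(-70*c^2 + 529*c - 402) + 66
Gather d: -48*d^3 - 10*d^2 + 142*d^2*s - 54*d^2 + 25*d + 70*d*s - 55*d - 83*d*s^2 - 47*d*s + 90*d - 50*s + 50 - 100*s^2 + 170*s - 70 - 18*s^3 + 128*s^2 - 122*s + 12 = -48*d^3 + d^2*(142*s - 64) + d*(-83*s^2 + 23*s + 60) - 18*s^3 + 28*s^2 - 2*s - 8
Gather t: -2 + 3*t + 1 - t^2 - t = -t^2 + 2*t - 1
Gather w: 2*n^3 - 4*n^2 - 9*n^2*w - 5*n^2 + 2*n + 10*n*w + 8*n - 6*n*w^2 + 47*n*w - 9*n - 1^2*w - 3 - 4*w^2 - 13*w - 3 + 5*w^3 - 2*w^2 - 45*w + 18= 2*n^3 - 9*n^2 + n + 5*w^3 + w^2*(-6*n - 6) + w*(-9*n^2 + 57*n - 59) + 12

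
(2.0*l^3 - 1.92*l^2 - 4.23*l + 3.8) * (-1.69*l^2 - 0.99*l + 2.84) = -3.38*l^5 + 1.2648*l^4 + 14.7295*l^3 - 7.6871*l^2 - 15.7752*l + 10.792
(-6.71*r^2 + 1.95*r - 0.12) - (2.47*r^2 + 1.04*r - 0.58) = -9.18*r^2 + 0.91*r + 0.46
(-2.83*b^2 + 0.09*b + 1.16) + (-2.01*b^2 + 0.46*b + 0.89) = -4.84*b^2 + 0.55*b + 2.05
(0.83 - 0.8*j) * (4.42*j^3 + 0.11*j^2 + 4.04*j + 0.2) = -3.536*j^4 + 3.5806*j^3 - 3.1407*j^2 + 3.1932*j + 0.166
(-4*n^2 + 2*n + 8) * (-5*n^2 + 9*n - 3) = 20*n^4 - 46*n^3 - 10*n^2 + 66*n - 24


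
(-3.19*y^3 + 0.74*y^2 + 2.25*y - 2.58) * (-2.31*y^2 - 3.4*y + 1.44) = 7.3689*y^5 + 9.1366*y^4 - 12.3071*y^3 - 0.624599999999999*y^2 + 12.012*y - 3.7152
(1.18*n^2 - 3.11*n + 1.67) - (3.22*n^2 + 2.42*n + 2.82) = -2.04*n^2 - 5.53*n - 1.15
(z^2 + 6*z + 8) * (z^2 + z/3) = z^4 + 19*z^3/3 + 10*z^2 + 8*z/3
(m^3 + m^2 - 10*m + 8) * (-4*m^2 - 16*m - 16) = -4*m^5 - 20*m^4 + 8*m^3 + 112*m^2 + 32*m - 128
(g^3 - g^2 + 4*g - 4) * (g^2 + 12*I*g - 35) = g^5 - g^4 + 12*I*g^4 - 31*g^3 - 12*I*g^3 + 31*g^2 + 48*I*g^2 - 140*g - 48*I*g + 140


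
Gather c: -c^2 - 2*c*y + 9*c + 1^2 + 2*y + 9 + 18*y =-c^2 + c*(9 - 2*y) + 20*y + 10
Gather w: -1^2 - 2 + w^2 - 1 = w^2 - 4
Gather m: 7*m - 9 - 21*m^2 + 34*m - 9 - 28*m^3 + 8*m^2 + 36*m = -28*m^3 - 13*m^2 + 77*m - 18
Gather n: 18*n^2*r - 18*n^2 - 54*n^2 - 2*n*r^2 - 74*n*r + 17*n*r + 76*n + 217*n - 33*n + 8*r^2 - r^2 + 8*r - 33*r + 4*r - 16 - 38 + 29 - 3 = n^2*(18*r - 72) + n*(-2*r^2 - 57*r + 260) + 7*r^2 - 21*r - 28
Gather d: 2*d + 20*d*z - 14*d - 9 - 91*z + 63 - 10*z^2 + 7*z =d*(20*z - 12) - 10*z^2 - 84*z + 54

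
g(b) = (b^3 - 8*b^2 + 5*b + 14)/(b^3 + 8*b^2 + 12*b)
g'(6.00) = 0.05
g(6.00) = -0.05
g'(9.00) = 0.04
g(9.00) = 0.09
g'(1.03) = -1.15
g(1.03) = 0.54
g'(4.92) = 0.04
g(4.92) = -0.10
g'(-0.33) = -11.65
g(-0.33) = -3.66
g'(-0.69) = -4.30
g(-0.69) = -1.34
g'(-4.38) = 7.40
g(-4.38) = -14.53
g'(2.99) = -0.04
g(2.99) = -0.12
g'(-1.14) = -6.06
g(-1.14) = 0.75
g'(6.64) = 0.05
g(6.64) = -0.02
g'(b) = (-3*b^2 - 16*b - 12)*(b^3 - 8*b^2 + 5*b + 14)/(b^3 + 8*b^2 + 12*b)^2 + (3*b^2 - 16*b + 5)/(b^3 + 8*b^2 + 12*b)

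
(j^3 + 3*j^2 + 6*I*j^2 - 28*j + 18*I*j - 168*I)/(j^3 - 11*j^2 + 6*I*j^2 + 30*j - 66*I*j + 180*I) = (j^2 + 3*j - 28)/(j^2 - 11*j + 30)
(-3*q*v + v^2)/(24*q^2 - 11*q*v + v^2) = -v/(8*q - v)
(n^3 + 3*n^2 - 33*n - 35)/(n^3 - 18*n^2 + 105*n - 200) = (n^2 + 8*n + 7)/(n^2 - 13*n + 40)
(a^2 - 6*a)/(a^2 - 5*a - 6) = a/(a + 1)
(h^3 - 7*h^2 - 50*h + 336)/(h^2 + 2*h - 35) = (h^2 - 14*h + 48)/(h - 5)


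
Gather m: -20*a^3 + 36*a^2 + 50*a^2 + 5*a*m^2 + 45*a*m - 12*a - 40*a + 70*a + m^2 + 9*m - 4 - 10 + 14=-20*a^3 + 86*a^2 + 18*a + m^2*(5*a + 1) + m*(45*a + 9)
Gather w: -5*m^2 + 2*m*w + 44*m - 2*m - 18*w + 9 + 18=-5*m^2 + 42*m + w*(2*m - 18) + 27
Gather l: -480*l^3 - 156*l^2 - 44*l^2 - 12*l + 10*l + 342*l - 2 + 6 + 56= -480*l^3 - 200*l^2 + 340*l + 60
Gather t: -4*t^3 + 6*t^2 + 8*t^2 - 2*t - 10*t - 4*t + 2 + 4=-4*t^3 + 14*t^2 - 16*t + 6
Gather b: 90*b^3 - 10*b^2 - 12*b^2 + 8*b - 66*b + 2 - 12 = 90*b^3 - 22*b^2 - 58*b - 10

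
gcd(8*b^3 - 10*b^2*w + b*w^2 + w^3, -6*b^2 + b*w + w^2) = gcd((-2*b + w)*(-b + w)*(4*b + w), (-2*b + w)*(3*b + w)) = -2*b + w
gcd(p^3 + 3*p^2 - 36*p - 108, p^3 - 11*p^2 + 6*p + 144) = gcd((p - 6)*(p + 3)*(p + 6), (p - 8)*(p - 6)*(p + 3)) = p^2 - 3*p - 18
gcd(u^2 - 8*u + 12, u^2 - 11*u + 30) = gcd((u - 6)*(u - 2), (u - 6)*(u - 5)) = u - 6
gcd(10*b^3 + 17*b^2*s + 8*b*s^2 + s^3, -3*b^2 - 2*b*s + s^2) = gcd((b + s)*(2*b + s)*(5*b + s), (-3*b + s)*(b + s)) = b + s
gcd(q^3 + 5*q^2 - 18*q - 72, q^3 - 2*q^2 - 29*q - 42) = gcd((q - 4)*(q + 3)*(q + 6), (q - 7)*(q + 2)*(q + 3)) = q + 3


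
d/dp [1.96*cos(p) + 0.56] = -1.96*sin(p)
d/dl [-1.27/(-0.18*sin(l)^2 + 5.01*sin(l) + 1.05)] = (6.3627 - 0.4572*sin(l))*cos(l)/(-0.18*sin(l)^2 + 5.01*sin(l) + 1.05)^2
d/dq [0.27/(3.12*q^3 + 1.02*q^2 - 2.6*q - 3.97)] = (-2.5272*q^2 - 0.5508*q + 0.702)/(3.12*q^3 + 1.02*q^2 - 2.6*q - 3.97)^2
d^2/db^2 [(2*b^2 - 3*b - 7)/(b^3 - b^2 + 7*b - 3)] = 2*(2*b^6 - 9*b^5 - 75*b^4 + 130*b^3 - 240*b^2 + 111*b - 367)/(b^9 - 3*b^8 + 24*b^7 - 52*b^6 + 186*b^5 - 282*b^4 + 496*b^3 - 468*b^2 + 189*b - 27)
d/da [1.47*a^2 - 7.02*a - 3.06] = 2.94*a - 7.02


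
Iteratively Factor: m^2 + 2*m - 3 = (m - 1)*(m + 3)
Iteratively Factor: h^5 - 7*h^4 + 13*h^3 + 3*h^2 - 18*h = (h)*(h^4 - 7*h^3 + 13*h^2 + 3*h - 18) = h*(h - 3)*(h^3 - 4*h^2 + h + 6) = h*(h - 3)*(h + 1)*(h^2 - 5*h + 6) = h*(h - 3)^2*(h + 1)*(h - 2)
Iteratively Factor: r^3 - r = (r + 1)*(r^2 - r) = (r - 1)*(r + 1)*(r)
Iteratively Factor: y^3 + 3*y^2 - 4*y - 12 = (y + 3)*(y^2 - 4) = (y - 2)*(y + 3)*(y + 2)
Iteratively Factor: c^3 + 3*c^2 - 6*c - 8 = (c - 2)*(c^2 + 5*c + 4) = (c - 2)*(c + 1)*(c + 4)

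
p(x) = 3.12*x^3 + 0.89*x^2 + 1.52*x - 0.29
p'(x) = 9.36*x^2 + 1.78*x + 1.52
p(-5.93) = -628.61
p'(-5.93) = 320.11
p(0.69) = 2.21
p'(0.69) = 7.20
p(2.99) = 95.61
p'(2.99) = 90.52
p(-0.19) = -0.57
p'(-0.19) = 1.52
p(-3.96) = -186.10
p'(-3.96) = 141.25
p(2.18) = 39.58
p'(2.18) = 49.88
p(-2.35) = -39.44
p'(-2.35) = 49.03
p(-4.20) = -222.13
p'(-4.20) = 159.15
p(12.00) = 5537.47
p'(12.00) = 1370.72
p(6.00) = 714.79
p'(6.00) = 349.16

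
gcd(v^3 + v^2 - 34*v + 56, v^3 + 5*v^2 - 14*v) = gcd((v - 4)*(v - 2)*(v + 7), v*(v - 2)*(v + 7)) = v^2 + 5*v - 14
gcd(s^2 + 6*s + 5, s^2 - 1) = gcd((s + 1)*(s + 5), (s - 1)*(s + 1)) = s + 1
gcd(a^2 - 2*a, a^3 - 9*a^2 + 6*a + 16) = a - 2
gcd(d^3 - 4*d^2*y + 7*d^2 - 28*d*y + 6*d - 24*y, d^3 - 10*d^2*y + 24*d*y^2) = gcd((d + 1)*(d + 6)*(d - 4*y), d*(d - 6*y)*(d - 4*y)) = -d + 4*y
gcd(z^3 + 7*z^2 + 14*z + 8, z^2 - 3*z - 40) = 1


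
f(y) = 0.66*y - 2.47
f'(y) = 0.660000000000000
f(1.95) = -1.18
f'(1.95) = 0.66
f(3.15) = -0.39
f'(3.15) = 0.66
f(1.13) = -1.72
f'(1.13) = 0.66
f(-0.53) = -2.82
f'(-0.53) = 0.66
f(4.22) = 0.32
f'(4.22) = 0.66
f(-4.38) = -5.36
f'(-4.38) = 0.66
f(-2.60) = -4.19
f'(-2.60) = 0.66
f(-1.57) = -3.51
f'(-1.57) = 0.66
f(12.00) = 5.45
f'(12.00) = 0.66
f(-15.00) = -12.37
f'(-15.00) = 0.66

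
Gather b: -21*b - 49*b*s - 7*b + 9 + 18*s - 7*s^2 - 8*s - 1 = b*(-49*s - 28) - 7*s^2 + 10*s + 8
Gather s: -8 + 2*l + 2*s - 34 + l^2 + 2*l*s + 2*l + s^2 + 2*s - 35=l^2 + 4*l + s^2 + s*(2*l + 4) - 77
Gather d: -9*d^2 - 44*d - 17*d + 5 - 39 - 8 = -9*d^2 - 61*d - 42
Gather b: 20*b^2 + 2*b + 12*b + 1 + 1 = 20*b^2 + 14*b + 2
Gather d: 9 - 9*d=9 - 9*d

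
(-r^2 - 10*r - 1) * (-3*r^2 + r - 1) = 3*r^4 + 29*r^3 - 6*r^2 + 9*r + 1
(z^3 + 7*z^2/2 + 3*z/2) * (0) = 0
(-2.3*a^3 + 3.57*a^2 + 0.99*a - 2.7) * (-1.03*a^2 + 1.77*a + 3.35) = 2.369*a^5 - 7.7481*a^4 - 2.4058*a^3 + 16.4928*a^2 - 1.4625*a - 9.045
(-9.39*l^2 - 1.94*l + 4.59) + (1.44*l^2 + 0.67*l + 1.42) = -7.95*l^2 - 1.27*l + 6.01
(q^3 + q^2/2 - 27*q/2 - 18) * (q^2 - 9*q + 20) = q^5 - 17*q^4/2 + 2*q^3 + 227*q^2/2 - 108*q - 360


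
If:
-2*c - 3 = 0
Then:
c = -3/2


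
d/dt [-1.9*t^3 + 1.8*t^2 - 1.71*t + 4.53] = -5.7*t^2 + 3.6*t - 1.71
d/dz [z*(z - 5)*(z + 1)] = 3*z^2 - 8*z - 5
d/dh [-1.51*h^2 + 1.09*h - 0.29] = 1.09 - 3.02*h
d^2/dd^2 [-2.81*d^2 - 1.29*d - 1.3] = -5.62000000000000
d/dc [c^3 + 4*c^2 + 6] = c*(3*c + 8)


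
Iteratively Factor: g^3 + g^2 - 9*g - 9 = (g + 1)*(g^2 - 9) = (g - 3)*(g + 1)*(g + 3)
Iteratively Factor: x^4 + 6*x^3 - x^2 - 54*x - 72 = (x + 4)*(x^3 + 2*x^2 - 9*x - 18) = (x + 3)*(x + 4)*(x^2 - x - 6) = (x - 3)*(x + 3)*(x + 4)*(x + 2)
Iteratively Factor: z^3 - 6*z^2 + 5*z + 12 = (z - 3)*(z^2 - 3*z - 4) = (z - 3)*(z + 1)*(z - 4)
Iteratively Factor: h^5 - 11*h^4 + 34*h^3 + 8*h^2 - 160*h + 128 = (h - 4)*(h^4 - 7*h^3 + 6*h^2 + 32*h - 32) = (h - 4)^2*(h^3 - 3*h^2 - 6*h + 8) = (h - 4)^2*(h + 2)*(h^2 - 5*h + 4) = (h - 4)^2*(h - 1)*(h + 2)*(h - 4)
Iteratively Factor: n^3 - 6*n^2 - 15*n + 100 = (n - 5)*(n^2 - n - 20) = (n - 5)*(n + 4)*(n - 5)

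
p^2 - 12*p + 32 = (p - 8)*(p - 4)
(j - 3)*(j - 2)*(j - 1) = j^3 - 6*j^2 + 11*j - 6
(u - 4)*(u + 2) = u^2 - 2*u - 8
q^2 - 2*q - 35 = (q - 7)*(q + 5)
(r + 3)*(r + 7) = r^2 + 10*r + 21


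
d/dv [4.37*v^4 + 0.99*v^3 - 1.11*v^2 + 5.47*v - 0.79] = 17.48*v^3 + 2.97*v^2 - 2.22*v + 5.47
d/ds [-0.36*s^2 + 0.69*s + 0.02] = 0.69 - 0.72*s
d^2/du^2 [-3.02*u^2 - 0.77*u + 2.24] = -6.04000000000000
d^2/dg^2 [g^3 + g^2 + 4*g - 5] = 6*g + 2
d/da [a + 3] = 1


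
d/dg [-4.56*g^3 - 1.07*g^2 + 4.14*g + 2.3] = -13.68*g^2 - 2.14*g + 4.14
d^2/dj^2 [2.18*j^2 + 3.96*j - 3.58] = 4.36000000000000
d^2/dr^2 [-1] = 0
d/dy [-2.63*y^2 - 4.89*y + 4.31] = -5.26*y - 4.89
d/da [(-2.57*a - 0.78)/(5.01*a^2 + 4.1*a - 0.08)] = (12.8757*a^2 + 7.8156*a + 3.4036)/(25.1001*a^4 + 41.082*a^3 + 16.0084*a^2 - 0.656*a + 0.0064)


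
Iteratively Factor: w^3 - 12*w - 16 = (w + 2)*(w^2 - 2*w - 8) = (w + 2)^2*(w - 4)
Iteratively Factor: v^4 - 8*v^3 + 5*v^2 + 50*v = (v - 5)*(v^3 - 3*v^2 - 10*v) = (v - 5)*(v + 2)*(v^2 - 5*v) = v*(v - 5)*(v + 2)*(v - 5)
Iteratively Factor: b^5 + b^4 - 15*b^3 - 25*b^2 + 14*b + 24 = (b + 2)*(b^4 - b^3 - 13*b^2 + b + 12) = (b - 4)*(b + 2)*(b^3 + 3*b^2 - b - 3) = (b - 4)*(b + 1)*(b + 2)*(b^2 + 2*b - 3) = (b - 4)*(b + 1)*(b + 2)*(b + 3)*(b - 1)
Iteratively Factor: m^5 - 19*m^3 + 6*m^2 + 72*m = (m - 3)*(m^4 + 3*m^3 - 10*m^2 - 24*m) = (m - 3)*(m + 2)*(m^3 + m^2 - 12*m) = (m - 3)*(m + 2)*(m + 4)*(m^2 - 3*m) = (m - 3)^2*(m + 2)*(m + 4)*(m)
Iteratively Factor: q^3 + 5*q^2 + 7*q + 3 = (q + 1)*(q^2 + 4*q + 3) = (q + 1)^2*(q + 3)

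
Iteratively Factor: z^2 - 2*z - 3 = (z - 3)*(z + 1)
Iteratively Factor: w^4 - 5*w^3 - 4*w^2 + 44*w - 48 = (w + 3)*(w^3 - 8*w^2 + 20*w - 16) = (w - 2)*(w + 3)*(w^2 - 6*w + 8) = (w - 4)*(w - 2)*(w + 3)*(w - 2)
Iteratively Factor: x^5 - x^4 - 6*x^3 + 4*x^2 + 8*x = (x - 2)*(x^4 + x^3 - 4*x^2 - 4*x) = (x - 2)^2*(x^3 + 3*x^2 + 2*x) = (x - 2)^2*(x + 1)*(x^2 + 2*x) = x*(x - 2)^2*(x + 1)*(x + 2)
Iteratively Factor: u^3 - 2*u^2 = (u)*(u^2 - 2*u) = u^2*(u - 2)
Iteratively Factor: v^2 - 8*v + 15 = (v - 5)*(v - 3)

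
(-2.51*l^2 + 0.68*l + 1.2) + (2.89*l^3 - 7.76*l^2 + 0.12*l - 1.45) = 2.89*l^3 - 10.27*l^2 + 0.8*l - 0.25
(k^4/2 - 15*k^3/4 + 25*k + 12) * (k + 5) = k^5/2 - 5*k^4/4 - 75*k^3/4 + 25*k^2 + 137*k + 60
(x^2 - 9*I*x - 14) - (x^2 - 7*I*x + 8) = -2*I*x - 22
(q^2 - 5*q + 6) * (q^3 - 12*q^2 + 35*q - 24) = q^5 - 17*q^4 + 101*q^3 - 271*q^2 + 330*q - 144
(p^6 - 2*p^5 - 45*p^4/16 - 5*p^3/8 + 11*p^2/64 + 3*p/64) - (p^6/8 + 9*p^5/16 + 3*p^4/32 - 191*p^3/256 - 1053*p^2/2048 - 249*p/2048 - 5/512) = 7*p^6/8 - 41*p^5/16 - 93*p^4/32 + 31*p^3/256 + 1405*p^2/2048 + 345*p/2048 + 5/512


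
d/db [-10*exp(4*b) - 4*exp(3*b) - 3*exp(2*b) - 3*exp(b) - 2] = (-40*exp(3*b) - 12*exp(2*b) - 6*exp(b) - 3)*exp(b)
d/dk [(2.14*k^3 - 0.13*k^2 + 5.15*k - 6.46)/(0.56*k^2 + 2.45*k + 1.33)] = (1.1984*k^4 + 10.486*k^3 + 5.3361*k^2 + 6.8894*k + 22.6765)/(0.3136*k^4 + 2.744*k^3 + 7.4921*k^2 + 6.517*k + 1.7689)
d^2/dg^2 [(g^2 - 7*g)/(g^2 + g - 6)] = 4*(-4*g^3 + 9*g^2 - 63*g - 3)/(g^6 + 3*g^5 - 15*g^4 - 35*g^3 + 90*g^2 + 108*g - 216)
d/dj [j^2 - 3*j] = 2*j - 3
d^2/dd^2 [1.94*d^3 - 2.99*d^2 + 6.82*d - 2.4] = 11.64*d - 5.98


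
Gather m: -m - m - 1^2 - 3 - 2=-2*m - 6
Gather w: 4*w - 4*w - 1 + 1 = 0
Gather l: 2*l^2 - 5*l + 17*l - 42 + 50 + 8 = 2*l^2 + 12*l + 16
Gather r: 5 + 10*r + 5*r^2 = 5*r^2 + 10*r + 5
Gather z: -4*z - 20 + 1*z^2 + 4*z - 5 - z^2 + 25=0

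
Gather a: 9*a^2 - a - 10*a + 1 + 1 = 9*a^2 - 11*a + 2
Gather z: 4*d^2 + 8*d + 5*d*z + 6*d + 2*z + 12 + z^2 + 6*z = 4*d^2 + 14*d + z^2 + z*(5*d + 8) + 12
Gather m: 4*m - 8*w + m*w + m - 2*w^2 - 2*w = m*(w + 5) - 2*w^2 - 10*w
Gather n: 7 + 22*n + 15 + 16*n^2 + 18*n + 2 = 16*n^2 + 40*n + 24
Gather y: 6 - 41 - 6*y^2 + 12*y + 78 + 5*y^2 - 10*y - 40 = -y^2 + 2*y + 3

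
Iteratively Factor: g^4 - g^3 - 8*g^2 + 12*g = (g)*(g^3 - g^2 - 8*g + 12) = g*(g - 2)*(g^2 + g - 6) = g*(g - 2)*(g + 3)*(g - 2)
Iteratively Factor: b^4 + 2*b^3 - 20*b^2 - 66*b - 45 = (b + 3)*(b^3 - b^2 - 17*b - 15) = (b + 3)^2*(b^2 - 4*b - 5) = (b + 1)*(b + 3)^2*(b - 5)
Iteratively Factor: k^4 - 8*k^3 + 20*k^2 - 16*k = (k - 2)*(k^3 - 6*k^2 + 8*k) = (k - 2)^2*(k^2 - 4*k) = k*(k - 2)^2*(k - 4)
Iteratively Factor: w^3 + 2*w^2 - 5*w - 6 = (w + 3)*(w^2 - w - 2) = (w - 2)*(w + 3)*(w + 1)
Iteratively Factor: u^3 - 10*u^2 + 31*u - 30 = (u - 3)*(u^2 - 7*u + 10) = (u - 3)*(u - 2)*(u - 5)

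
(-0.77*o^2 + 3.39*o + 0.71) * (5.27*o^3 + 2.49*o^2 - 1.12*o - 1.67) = -4.0579*o^5 + 15.948*o^4 + 13.0452*o^3 - 0.743000000000001*o^2 - 6.4565*o - 1.1857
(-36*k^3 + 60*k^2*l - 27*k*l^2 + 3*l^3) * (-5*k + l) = 180*k^4 - 336*k^3*l + 195*k^2*l^2 - 42*k*l^3 + 3*l^4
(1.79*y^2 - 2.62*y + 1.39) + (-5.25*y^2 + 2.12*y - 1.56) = -3.46*y^2 - 0.5*y - 0.17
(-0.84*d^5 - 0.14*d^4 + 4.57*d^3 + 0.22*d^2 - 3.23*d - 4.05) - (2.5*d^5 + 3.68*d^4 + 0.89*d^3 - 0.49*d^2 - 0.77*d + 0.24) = -3.34*d^5 - 3.82*d^4 + 3.68*d^3 + 0.71*d^2 - 2.46*d - 4.29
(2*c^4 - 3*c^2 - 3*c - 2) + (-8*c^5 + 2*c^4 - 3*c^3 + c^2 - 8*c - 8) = -8*c^5 + 4*c^4 - 3*c^3 - 2*c^2 - 11*c - 10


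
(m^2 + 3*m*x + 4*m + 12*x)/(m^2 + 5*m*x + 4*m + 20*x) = (m + 3*x)/(m + 5*x)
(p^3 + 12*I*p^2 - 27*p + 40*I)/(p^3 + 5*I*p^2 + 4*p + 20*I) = (p^2 + 7*I*p + 8)/(p^2 + 4)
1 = 1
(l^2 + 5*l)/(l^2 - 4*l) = (l + 5)/(l - 4)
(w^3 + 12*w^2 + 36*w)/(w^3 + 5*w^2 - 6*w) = (w + 6)/(w - 1)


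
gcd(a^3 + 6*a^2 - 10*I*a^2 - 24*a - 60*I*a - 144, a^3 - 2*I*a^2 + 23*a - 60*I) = a - 4*I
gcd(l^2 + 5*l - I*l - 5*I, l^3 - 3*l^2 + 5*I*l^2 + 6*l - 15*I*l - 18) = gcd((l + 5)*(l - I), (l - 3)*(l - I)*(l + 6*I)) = l - I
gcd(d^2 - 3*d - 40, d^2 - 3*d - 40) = d^2 - 3*d - 40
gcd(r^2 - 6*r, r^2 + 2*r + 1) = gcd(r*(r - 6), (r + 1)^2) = 1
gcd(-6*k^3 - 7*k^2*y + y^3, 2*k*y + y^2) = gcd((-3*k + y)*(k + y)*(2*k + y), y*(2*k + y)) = 2*k + y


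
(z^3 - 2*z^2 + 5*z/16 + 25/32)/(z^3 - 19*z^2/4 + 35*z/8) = (8*z^2 - 6*z - 5)/(4*z*(2*z - 7))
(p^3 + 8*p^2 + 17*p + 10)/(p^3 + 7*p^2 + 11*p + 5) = (p + 2)/(p + 1)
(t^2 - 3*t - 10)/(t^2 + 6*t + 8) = (t - 5)/(t + 4)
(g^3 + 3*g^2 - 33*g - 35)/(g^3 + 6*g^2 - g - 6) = (g^2 + 2*g - 35)/(g^2 + 5*g - 6)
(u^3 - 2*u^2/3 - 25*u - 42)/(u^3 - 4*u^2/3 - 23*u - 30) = (3*u + 7)/(3*u + 5)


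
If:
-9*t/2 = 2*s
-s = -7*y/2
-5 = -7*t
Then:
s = -45/28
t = 5/7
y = -45/98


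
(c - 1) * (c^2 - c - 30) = c^3 - 2*c^2 - 29*c + 30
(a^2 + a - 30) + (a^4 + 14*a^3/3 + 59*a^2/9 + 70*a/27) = a^4 + 14*a^3/3 + 68*a^2/9 + 97*a/27 - 30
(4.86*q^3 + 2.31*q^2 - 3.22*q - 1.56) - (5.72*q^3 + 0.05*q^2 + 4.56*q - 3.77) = -0.859999999999999*q^3 + 2.26*q^2 - 7.78*q + 2.21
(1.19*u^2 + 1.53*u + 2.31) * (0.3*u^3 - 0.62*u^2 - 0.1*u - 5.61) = 0.357*u^5 - 0.2788*u^4 - 0.3746*u^3 - 8.2611*u^2 - 8.8143*u - 12.9591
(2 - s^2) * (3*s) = -3*s^3 + 6*s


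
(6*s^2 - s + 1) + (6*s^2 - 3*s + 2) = 12*s^2 - 4*s + 3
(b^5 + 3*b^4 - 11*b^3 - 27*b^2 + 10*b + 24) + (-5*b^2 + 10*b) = b^5 + 3*b^4 - 11*b^3 - 32*b^2 + 20*b + 24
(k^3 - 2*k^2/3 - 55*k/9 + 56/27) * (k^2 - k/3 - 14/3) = k^5 - k^4 - 95*k^3/9 + 65*k^2/9 + 2254*k/81 - 784/81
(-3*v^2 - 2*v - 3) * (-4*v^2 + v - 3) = 12*v^4 + 5*v^3 + 19*v^2 + 3*v + 9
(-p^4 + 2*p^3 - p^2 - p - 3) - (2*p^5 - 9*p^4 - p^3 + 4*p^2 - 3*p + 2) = -2*p^5 + 8*p^4 + 3*p^3 - 5*p^2 + 2*p - 5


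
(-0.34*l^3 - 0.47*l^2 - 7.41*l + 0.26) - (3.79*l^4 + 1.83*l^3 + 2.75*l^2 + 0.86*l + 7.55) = -3.79*l^4 - 2.17*l^3 - 3.22*l^2 - 8.27*l - 7.29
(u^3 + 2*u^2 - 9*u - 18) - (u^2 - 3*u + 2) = u^3 + u^2 - 6*u - 20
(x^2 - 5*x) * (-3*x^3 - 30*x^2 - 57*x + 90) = -3*x^5 - 15*x^4 + 93*x^3 + 375*x^2 - 450*x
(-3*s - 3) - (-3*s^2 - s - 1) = 3*s^2 - 2*s - 2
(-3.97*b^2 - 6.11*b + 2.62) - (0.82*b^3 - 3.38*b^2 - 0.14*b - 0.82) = -0.82*b^3 - 0.59*b^2 - 5.97*b + 3.44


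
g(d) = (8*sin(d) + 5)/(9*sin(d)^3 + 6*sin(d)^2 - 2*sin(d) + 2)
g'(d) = (8*sin(d) + 5)*(-27*sin(d)^2*cos(d) - 12*sin(d)*cos(d) + 2*cos(d))/(9*sin(d)^3 + 6*sin(d)^2 - 2*sin(d) + 2)^2 + 8*cos(d)/(9*sin(d)^3 + 6*sin(d)^2 - 2*sin(d) + 2) = (-144*sin(d)^3 - 183*sin(d)^2 - 60*sin(d) + 26)*cos(d)/(9*sin(d)^3 + 6*sin(d)^2 - 2*sin(d) + 2)^2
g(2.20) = 1.27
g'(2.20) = 1.56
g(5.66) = 0.10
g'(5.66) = 1.89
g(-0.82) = -0.27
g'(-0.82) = 1.94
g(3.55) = 0.57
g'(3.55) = -2.73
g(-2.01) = -1.09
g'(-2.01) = -3.75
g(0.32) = 3.35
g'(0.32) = -2.91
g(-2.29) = -0.33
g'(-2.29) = -2.02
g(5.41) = -0.38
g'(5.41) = 2.08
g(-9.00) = 0.53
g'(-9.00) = -2.62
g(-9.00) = 0.53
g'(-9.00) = -2.62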